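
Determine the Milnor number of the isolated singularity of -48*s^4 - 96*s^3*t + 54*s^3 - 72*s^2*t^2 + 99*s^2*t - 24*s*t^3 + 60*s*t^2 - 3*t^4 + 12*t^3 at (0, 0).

5

The Hessian of f at 0 is [[0, 0], [0, 0]] with rank 0, so corank 2. A Groebner basis of the Jacobian ideal J(f) in C{s,t} is {s*t^2 - 27*s*t/4 - 9*t^2/2, 81*s*t/8 + t^3 + 27*t^2/4, s^2 + 7*s*t/6 + t^2/3}; counting standard monomials gives mu = 5. Corank 2; j^3 = 3*(2*s + t)*(3*s + 2*t)^2 has shape L^2 M (L != M), so D-series; mu = 5 gives D_5.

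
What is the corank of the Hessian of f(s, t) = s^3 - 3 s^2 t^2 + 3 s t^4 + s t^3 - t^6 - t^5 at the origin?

The Hessian at 0 is [[0, 0], [0, 0]] of rank 0; hence corank 2.

2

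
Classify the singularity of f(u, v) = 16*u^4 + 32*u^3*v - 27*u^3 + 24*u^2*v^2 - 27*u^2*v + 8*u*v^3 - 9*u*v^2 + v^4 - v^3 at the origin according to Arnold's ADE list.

E_6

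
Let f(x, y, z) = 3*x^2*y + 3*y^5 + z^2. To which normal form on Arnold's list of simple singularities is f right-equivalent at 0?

D6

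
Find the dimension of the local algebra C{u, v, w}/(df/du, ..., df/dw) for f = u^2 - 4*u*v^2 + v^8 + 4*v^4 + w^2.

7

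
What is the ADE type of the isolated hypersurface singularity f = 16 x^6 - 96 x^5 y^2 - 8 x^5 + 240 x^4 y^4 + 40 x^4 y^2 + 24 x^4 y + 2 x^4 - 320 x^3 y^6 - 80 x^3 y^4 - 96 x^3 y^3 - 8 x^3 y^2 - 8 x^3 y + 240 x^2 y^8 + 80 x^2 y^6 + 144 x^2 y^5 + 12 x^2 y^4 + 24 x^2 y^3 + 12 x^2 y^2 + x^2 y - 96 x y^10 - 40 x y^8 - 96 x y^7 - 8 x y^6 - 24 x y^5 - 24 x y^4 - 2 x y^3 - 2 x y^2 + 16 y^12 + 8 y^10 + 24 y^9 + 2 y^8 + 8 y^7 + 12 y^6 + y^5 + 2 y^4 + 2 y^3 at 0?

D4

The Hessian of f at 0 is [[0, 0], [0, 0]] with rank 0, so corank 2. A Groebner basis of the Jacobian ideal J(f) in C{x,y} is {y^3, x^2 + 2*y^2, x*y - y^2}; counting standard monomials gives mu = 4. Corank 2; j^3 = y*(x^2 - 2*x*y + 2*y^2) splits into three distinct lines over C (the quadratic factor has nonzero discriminant), so D_4.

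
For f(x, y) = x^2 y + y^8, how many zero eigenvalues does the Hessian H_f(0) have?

2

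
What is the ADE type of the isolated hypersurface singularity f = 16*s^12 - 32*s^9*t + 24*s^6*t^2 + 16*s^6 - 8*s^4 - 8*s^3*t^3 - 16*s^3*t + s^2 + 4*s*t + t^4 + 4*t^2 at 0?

The Hessian of f at 0 has rank 1. Corank 1: A-series; mu = 3 gives A_3.

A_{3}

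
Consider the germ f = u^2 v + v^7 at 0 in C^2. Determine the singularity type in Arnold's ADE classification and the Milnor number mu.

The Hessian of f at 0 has rank 0. Corank 2; j^3 = u^2*v has shape L^2 M (L != M), so D-series; mu = 8 gives D_8.

Type D_8, Milnor number mu = 8.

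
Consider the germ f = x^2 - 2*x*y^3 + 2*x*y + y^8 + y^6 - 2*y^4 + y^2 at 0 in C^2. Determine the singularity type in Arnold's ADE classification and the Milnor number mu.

Type A7, Milnor number mu = 7.

The Hessian of f at 0 is [[2, 2], [2, 2]] with rank 1, so corank 1. A Groebner basis of the Jacobian ideal J(f) in C{x,y} is {x^3 - 3*x*y^2 - 2*x - 2*y, x^2*y + 2*x*y^2 + x + y, -x + y^3 - y}; counting standard monomials gives mu = 7. Corank 1: A-series; mu = 7 gives A_7.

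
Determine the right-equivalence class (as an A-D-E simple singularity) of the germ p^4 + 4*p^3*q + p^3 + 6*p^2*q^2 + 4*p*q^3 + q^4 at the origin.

E_6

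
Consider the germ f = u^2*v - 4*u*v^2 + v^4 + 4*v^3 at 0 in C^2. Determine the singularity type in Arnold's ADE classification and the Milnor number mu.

The Hessian of f at 0 is [[0, 0], [0, 0]] with rank 0, so corank 2. A Groebner basis of the Jacobian ideal J(f) in C{u,v} is {u^3 + 2*u^2 - 8*v^2, u^2/4 + v^3 - v^2, u*v - 2*v^2}; counting standard monomials gives mu = 5. Corank 2; j^3 = v*(u - 2*v)^2 has shape L^2 M (L != M), so D-series; mu = 5 gives D_5.

Type D5, Milnor number mu = 5.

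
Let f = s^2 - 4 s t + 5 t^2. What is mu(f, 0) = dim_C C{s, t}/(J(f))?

1

The Hessian of f at 0 has rank 2. Corank 0: nondegenerate Morse point, so A_1.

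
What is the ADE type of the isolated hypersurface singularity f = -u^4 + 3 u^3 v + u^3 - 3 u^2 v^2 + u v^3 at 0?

E_7

The Hessian of f at 0 has rank 0. Corank 2; j^3 = u^3 is a perfect cube, so E-series; the 4-jet and mu = 7 give E_7.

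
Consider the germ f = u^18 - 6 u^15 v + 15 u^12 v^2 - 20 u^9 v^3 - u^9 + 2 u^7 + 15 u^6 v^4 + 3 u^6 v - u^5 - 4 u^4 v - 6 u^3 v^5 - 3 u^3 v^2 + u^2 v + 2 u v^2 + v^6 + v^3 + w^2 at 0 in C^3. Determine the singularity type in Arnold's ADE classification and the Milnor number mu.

Type D7, Milnor number mu = 7.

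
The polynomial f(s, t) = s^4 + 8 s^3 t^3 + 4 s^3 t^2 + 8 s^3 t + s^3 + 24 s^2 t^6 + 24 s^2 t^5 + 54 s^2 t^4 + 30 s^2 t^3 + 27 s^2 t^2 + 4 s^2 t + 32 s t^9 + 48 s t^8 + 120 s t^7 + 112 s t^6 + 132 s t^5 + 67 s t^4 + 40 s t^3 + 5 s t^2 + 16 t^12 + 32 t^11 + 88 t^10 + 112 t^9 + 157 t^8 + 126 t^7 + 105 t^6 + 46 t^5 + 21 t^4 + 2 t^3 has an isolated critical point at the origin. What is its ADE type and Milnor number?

Type D_5, Milnor number mu = 5.

The Hessian of f at 0 is [[0, 0], [0, 0]] with rank 0, so corank 2. A Groebner basis of the Jacobian ideal J(f) in C{s,t} is {s*t^2 + s*t/3 + t^2/3, -s*t/3 + t^3 - t^2/3, s^2 + 10*s*t/3 + 7*t^2/3}; counting standard monomials gives mu = 5. Corank 2; j^3 = (s + t)^2*(s + 2*t) has shape L^2 M (L != M), so D-series; mu = 5 gives D_5.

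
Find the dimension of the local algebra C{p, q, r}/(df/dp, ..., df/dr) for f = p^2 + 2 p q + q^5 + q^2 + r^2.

4

The Hessian of f at 0 has rank 2. Corank 1: A-series; mu = 4 gives A_4.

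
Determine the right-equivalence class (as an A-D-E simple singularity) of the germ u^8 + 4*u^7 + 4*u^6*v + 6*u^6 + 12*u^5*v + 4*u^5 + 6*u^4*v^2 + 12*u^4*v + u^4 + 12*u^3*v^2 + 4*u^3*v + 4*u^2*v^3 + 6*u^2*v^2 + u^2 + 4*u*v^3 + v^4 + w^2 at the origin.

The Hessian of f at 0 has rank 2. Corank 1: A-series; mu = 3 gives A_3.

A3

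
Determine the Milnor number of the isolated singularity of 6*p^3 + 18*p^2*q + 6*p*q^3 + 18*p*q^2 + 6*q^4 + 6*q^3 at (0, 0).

The Hessian of f at 0 has rank 0. Corank 2; j^3 = 6*(p + q)^3 is a perfect cube, so E-series; the 4-jet and mu = 7 give E_7.

7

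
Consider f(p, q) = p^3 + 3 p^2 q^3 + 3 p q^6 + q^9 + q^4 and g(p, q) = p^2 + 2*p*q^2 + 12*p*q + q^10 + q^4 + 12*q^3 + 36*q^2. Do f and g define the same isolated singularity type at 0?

No.

The Hessian of f at 0 has rank 0. Corank 2; j^3 = p^3 is a perfect cube, so E-series; the 4-jet and mu = 6 give E_6. The Hessian of g at 0 has rank 1. Corank 1: A-series; mu = 9 gives A_9. f is E_6 but g is A_9, hence not right-equivalent.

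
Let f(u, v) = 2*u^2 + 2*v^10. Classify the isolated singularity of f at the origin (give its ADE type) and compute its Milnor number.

The Hessian of f at 0 is [[4, 0], [0, 0]] with rank 1, so corank 1. A Groebner basis of the Jacobian ideal J(f) in C{u,v} is {v^9, u}; counting standard monomials gives mu = 9. Corank 1: A-series; mu = 9 gives A_9.

Type A_9, Milnor number mu = 9.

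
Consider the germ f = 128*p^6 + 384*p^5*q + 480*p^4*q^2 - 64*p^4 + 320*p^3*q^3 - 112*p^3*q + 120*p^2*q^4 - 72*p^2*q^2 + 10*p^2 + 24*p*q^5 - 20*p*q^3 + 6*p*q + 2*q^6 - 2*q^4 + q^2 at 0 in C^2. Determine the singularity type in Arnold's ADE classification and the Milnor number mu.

Type A_1, Milnor number mu = 1.

The Hessian of f at 0 is [[20, 6], [6, 2]] with rank 2, so corank 0. A Groebner basis of the Jacobian ideal J(f) in C{p,q} is {p, q}; counting standard monomials gives mu = 1. Corank 0: nondegenerate Morse point, so A_1.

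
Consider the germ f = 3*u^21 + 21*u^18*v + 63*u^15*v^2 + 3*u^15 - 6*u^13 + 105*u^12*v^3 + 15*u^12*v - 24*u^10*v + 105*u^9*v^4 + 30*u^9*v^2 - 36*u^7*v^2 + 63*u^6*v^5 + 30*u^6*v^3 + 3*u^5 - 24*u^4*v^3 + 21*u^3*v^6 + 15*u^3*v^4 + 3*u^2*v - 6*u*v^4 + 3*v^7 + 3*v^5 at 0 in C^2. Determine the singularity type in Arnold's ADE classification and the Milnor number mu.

Type D6, Milnor number mu = 6.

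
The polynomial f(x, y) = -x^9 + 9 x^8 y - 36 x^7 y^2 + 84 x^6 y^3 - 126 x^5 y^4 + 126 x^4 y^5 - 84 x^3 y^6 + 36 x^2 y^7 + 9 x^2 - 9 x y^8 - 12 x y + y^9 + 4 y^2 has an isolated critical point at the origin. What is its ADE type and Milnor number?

Type A8, Milnor number mu = 8.

The Hessian of f at 0 has rank 1. Corank 1: A-series; mu = 8 gives A_8.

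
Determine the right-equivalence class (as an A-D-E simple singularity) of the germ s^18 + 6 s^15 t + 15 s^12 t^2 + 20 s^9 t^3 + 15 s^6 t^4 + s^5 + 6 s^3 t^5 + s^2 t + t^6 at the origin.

D7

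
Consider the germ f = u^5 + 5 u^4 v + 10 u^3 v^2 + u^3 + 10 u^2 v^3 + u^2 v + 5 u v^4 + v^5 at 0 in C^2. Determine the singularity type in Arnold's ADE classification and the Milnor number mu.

The Hessian of f at 0 is [[0, 0], [0, 0]] with rank 0, so corank 2. A Groebner basis of the Jacobian ideal J(f) in C{u,v} is {-u*v/5 + v^4, u*v^2, u^2 + u*v}; counting standard monomials gives mu = 6. Corank 2; j^3 = u^2*(u + v) has shape L^2 M (L != M), so D-series; mu = 6 gives D_6.

Type D_{6}, Milnor number mu = 6.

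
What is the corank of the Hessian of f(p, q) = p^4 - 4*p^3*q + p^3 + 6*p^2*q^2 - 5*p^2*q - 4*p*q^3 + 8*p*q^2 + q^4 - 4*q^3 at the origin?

2

Hessian at 0 has rank 0.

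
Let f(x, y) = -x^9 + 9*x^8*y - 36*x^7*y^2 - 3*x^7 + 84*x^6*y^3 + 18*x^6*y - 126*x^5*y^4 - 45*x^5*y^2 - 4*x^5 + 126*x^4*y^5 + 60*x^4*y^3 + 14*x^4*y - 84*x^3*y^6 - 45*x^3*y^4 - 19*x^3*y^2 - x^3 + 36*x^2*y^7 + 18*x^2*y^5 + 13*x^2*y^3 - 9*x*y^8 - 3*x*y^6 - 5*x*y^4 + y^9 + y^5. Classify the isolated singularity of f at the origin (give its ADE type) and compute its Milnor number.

The Hessian of f at 0 has rank 0. Corank 2; j^3 = -x^3 is a perfect cube, so E-series; the 5-jet and mu = 8 give E_8.

Type E_{8}, Milnor number mu = 8.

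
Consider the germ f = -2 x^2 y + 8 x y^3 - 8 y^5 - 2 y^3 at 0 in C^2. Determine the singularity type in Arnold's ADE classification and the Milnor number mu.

Type D_{4}, Milnor number mu = 4.

The Hessian of f at 0 has rank 0. Corank 2; j^3 = -2*y*(x^2 + y^2) splits into three distinct lines over C (the quadratic factor has nonzero discriminant), so D_4.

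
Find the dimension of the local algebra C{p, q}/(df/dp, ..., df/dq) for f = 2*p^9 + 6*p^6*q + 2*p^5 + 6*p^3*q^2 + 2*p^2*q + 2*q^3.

4

The Hessian of f at 0 has rank 0. Corank 2; j^3 = 2*q*(p^2 + q^2) splits into three distinct lines over C (the quadratic factor has nonzero discriminant), so D_4.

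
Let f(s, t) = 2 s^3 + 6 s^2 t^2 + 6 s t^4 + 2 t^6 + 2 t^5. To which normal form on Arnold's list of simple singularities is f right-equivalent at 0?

E8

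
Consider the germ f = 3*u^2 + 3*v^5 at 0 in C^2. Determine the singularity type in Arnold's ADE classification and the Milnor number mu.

The Hessian of f at 0 is [[6, 0], [0, 0]] with rank 1, so corank 1. A Groebner basis of the Jacobian ideal J(f) in C{u,v} is {v^4, u}; counting standard monomials gives mu = 4. Corank 1: A-series; mu = 4 gives A_4.

Type A_{4}, Milnor number mu = 4.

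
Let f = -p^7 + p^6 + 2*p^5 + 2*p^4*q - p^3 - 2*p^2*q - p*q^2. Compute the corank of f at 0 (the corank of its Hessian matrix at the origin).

Hessian at 0 has rank 0.

2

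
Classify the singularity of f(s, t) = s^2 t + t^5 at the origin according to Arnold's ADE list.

D_{6}

The Hessian of f at 0 has rank 0. Corank 2; j^3 = s^2*t has shape L^2 M (L != M), so D-series; mu = 6 gives D_6.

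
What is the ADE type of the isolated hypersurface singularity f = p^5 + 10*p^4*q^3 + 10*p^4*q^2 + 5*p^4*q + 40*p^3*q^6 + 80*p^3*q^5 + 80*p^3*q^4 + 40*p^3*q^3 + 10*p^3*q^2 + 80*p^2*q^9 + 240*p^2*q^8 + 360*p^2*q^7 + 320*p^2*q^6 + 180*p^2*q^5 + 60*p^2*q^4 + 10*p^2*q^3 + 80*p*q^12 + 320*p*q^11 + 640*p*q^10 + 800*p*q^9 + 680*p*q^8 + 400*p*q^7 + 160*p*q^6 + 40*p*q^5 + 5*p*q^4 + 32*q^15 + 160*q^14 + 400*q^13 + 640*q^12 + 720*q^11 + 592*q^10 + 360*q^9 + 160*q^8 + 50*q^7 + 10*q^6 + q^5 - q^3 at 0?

The Hessian of f at 0 is [[0, 0], [0, 0]] with rank 0, so corank 2. A Groebner basis of the Jacobian ideal J(f) in C{p,q} is {p^4 + 4*p^3*q, q^2}; counting standard monomials gives mu = 8. Corank 2; j^3 = -q^3 is a perfect cube, so E-series; the 5-jet and mu = 8 give E_8.

E_{8}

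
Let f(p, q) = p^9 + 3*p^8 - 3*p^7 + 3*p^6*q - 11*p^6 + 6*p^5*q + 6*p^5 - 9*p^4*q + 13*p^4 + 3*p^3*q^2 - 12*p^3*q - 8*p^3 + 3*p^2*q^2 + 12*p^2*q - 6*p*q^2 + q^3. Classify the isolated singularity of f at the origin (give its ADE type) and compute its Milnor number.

The Hessian of f at 0 has rank 0. Corank 2; j^3 = -(2*p - q)^3 is a perfect cube, so E-series; the 4-jet and mu = 6 give E_6.

Type E_6, Milnor number mu = 6.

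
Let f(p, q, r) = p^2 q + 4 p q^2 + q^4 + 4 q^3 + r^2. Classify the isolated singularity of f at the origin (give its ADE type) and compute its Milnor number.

Type D_{5}, Milnor number mu = 5.

The Hessian of f at 0 is [[0, 0, 0], [0, 0, 0], [0, 0, 2]] with rank 1, so corank 2. A Groebner basis of the Jacobian ideal J(f) in C{p,q,r} is {p^3 - 2*p^2 + 8*q^2, p^2/4 + q^3 - q^2, p*q + 2*q^2, r}; counting standard monomials gives mu = 5. Corank 2; j^3 = q*(p + 2*q)^2 has shape L^2 M (L != M), so D-series; mu = 5 gives D_5.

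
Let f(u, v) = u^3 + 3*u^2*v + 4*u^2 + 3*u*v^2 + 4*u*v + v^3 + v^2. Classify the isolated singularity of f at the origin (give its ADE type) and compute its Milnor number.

Type A_2, Milnor number mu = 2.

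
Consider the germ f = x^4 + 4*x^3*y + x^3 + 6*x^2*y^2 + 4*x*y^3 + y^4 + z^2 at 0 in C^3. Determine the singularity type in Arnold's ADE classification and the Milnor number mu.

The Hessian of f at 0 has rank 1. Corank 2; j^3 = x^3 is a perfect cube, so E-series; the 4-jet and mu = 6 give E_6.

Type E_6, Milnor number mu = 6.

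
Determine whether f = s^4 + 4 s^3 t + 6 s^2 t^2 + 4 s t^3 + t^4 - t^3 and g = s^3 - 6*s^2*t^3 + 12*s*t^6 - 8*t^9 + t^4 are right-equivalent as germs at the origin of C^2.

Yes.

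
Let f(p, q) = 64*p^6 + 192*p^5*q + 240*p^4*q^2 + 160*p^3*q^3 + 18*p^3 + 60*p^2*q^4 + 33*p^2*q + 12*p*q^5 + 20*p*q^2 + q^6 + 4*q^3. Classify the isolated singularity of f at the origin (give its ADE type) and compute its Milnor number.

Type D_7, Milnor number mu = 7.

The Hessian of f at 0 has rank 0. Corank 2; j^3 = (2*p + q)*(3*p + 2*q)^2 has shape L^2 M (L != M), so D-series; mu = 7 gives D_7.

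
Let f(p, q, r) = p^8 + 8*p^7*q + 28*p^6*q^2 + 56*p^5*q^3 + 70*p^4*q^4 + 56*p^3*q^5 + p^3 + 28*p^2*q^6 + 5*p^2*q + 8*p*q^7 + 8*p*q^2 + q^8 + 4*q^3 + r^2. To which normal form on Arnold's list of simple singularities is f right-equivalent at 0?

D_{9}

The Hessian of f at 0 has rank 1. Corank 2; j^3 = (p + q)*(p + 2*q)^2 has shape L^2 M (L != M), so D-series; mu = 9 gives D_9.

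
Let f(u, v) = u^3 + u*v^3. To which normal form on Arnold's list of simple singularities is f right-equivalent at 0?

The Hessian of f at 0 is [[0, 0], [0, 0]] with rank 0, so corank 2. A Groebner basis of the Jacobian ideal J(f) in C{u,v} is {u^3, u*v^2, 3*u^2 + v^3}; counting standard monomials gives mu = 7. Corank 2; j^3 = u^3 is a perfect cube, so E-series; the 4-jet and mu = 7 give E_7.

E_{7}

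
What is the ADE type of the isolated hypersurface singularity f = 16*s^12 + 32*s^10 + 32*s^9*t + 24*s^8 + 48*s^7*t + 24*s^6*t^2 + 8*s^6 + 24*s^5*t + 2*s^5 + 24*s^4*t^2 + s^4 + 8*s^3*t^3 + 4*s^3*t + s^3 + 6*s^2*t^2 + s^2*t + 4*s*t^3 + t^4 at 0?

The Hessian of f at 0 is [[0, 0], [0, 0]] with rank 0, so corank 2. A Groebner basis of the Jacobian ideal J(f) in C{s,t} is {s*t^2, -s*t/4 + t^3, s^2 + s*t}; counting standard monomials gives mu = 5. Corank 2; j^3 = s^2*(s + t) has shape L^2 M (L != M), so D-series; mu = 5 gives D_5.

D5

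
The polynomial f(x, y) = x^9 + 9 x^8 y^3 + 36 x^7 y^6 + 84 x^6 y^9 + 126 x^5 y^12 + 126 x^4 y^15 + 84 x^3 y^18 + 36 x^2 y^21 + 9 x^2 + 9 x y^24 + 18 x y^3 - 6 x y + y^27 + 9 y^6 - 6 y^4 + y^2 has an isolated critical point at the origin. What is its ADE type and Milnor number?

Type A_8, Milnor number mu = 8.

The Hessian of f at 0 is [[18, -6], [-6, 2]] with rank 1, so corank 1. A Groebner basis of the Jacobian ideal J(f) in C{x,y} is {x^2*y^2 + 2*x^2/3 - x*y/3 + y^2/27, x^3 - x^2*y + x*y^2/3 + x/27 - y/81, x + y^3 - y/3}; counting standard monomials gives mu = 8. Corank 1: A-series; mu = 8 gives A_8.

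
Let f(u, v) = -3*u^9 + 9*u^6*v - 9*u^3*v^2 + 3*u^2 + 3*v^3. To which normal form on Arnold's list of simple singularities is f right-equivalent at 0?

A_{2}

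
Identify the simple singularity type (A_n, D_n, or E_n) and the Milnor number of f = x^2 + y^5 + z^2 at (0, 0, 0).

Type A4, Milnor number mu = 4.

The Hessian of f at 0 is [[2, 0, 0], [0, 0, 0], [0, 0, 2]] with rank 2, so corank 1. A Groebner basis of the Jacobian ideal J(f) in C{x,y,z} is {y^4, x, z}; counting standard monomials gives mu = 4. Corank 1: A-series; mu = 4 gives A_4.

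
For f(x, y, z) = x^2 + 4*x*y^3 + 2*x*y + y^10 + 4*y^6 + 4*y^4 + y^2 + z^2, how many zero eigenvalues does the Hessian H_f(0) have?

1

Hessian at 0 has rank 2.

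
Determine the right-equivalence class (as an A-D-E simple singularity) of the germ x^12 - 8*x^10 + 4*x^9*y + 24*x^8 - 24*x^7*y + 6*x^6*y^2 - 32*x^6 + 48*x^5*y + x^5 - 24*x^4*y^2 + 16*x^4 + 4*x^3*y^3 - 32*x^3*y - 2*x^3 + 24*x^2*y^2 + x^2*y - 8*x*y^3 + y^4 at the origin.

The Hessian of f at 0 has rank 0. Corank 2; j^3 = -x^2*(2*x - y) has shape L^2 M (L != M), so D-series; mu = 5 gives D_5.

D5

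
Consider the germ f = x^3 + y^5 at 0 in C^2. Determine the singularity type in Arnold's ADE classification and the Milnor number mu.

The Hessian of f at 0 has rank 0. Corank 2; j^3 = x^3 is a perfect cube, so E-series; the 5-jet and mu = 8 give E_8.

Type E_8, Milnor number mu = 8.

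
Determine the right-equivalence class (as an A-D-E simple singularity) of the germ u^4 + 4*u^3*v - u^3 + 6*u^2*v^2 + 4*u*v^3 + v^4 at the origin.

The Hessian of f at 0 has rank 0. Corank 2; j^3 = -u^3 is a perfect cube, so E-series; the 4-jet and mu = 6 give E_6.

E_{6}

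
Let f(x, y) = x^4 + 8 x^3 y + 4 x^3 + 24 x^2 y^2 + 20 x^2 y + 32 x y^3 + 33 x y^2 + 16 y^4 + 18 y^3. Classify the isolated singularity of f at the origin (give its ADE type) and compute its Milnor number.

Type D_{5}, Milnor number mu = 5.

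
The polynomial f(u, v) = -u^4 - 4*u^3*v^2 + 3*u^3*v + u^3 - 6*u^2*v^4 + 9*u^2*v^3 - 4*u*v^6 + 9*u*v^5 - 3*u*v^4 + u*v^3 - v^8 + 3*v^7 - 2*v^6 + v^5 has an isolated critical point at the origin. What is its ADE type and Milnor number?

Type E7, Milnor number mu = 7.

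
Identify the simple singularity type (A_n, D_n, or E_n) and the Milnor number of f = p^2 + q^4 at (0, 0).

The Hessian of f at 0 has rank 1. Corank 1: A-series; mu = 3 gives A_3.

Type A3, Milnor number mu = 3.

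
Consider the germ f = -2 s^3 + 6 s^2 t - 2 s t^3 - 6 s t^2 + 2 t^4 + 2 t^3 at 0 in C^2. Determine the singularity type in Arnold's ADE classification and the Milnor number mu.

The Hessian of f at 0 has rank 0. Corank 2; j^3 = -2*(s - t)^3 is a perfect cube, so E-series; the 4-jet and mu = 7 give E_7.

Type E7, Milnor number mu = 7.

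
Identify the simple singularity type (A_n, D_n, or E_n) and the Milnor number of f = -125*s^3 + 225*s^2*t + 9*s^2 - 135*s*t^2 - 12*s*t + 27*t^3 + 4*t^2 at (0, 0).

Type A_{2}, Milnor number mu = 2.

The Hessian of f at 0 has rank 1. Corank 1: A-series; mu = 2 gives A_2.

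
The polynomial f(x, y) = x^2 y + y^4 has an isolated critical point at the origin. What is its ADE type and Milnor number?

The Hessian of f at 0 has rank 0. Corank 2; j^3 = x^2*y has shape L^2 M (L != M), so D-series; mu = 5 gives D_5.

Type D_5, Milnor number mu = 5.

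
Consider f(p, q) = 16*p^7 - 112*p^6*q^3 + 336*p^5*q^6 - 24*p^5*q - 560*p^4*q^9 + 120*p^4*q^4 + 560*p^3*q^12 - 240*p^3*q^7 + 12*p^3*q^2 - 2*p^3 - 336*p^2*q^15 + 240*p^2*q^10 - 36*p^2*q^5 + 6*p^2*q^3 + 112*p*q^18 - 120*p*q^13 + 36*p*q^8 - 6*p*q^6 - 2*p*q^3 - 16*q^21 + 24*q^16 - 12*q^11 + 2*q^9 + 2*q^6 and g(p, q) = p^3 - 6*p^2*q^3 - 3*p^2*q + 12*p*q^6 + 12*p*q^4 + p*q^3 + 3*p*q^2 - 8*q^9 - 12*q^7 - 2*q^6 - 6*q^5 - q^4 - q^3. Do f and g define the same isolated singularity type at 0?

Yes.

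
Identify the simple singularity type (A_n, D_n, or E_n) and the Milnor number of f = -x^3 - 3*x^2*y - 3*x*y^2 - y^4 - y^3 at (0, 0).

Type E_{6}, Milnor number mu = 6.

The Hessian of f at 0 is [[0, 0], [0, 0]] with rank 0, so corank 2. A Groebner basis of the Jacobian ideal J(f) in C{x,y} is {y^3, x^2 + 2*x*y + y^2}; counting standard monomials gives mu = 6. Corank 2; j^3 = -(x + y)^3 is a perfect cube, so E-series; the 4-jet and mu = 6 give E_6.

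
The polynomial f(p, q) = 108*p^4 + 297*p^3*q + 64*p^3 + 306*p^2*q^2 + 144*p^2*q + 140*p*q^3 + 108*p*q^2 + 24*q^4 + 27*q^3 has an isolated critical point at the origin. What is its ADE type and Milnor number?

Type E7, Milnor number mu = 7.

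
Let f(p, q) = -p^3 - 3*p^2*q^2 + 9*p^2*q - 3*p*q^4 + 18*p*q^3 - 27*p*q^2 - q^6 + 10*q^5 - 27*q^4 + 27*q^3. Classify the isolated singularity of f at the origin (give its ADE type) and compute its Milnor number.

The Hessian of f at 0 is [[0, 0], [0, 0]] with rank 0, so corank 2. A Groebner basis of the Jacobian ideal J(f) in C{p,q} is {q^4, p^3 - 9*p^2*q - 27*p^2/2 + 81*p*q + 54*q^3 - 243*q^2/2, p^2/2 + p*q^2 - 3*p*q - 3*q^3 + 9*q^2/2}; counting standard monomials gives mu = 8. Corank 2; j^3 = -(p - 3*q)^3 is a perfect cube, so E-series; the 5-jet and mu = 8 give E_8.

Type E_8, Milnor number mu = 8.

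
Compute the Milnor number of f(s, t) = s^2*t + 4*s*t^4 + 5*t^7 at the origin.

8

The Hessian of f at 0 has rank 0. Corank 2; j^3 = s^2*t has shape L^2 M (L != M), so D-series; mu = 8 gives D_8.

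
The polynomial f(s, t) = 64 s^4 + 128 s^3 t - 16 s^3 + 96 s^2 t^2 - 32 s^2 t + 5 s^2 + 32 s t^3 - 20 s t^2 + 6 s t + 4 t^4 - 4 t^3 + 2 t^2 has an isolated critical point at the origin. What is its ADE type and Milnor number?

Type A_1, Milnor number mu = 1.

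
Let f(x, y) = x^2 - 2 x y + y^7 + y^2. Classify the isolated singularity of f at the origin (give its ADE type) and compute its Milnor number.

Type A6, Milnor number mu = 6.

The Hessian of f at 0 has rank 1. Corank 1: A-series; mu = 6 gives A_6.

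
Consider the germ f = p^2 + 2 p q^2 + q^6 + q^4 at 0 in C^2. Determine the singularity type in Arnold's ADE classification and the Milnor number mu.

The Hessian of f at 0 has rank 1. Corank 1: A-series; mu = 5 gives A_5.

Type A_{5}, Milnor number mu = 5.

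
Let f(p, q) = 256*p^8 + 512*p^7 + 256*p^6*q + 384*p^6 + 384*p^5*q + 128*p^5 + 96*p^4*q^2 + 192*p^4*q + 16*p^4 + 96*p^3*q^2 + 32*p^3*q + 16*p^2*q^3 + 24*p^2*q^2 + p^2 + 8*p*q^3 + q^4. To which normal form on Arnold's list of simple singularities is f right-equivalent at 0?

A3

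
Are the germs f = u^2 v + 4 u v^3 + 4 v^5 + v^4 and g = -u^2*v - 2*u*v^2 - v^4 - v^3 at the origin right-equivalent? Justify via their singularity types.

Yes.

The Hessian of f at 0 has rank 0. Corank 2; j^3 = u^2*v has shape L^2 M (L != M), so D-series; mu = 5 gives D_5. The Hessian of g at 0 has rank 0. Corank 2; j^3 = -v*(u + v)^2 has shape L^2 M (L != M), so D-series; mu = 5 gives D_5. Both have type D_5, hence right-equivalent.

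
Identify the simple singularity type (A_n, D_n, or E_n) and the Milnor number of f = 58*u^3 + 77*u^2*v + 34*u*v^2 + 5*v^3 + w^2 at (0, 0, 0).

The Hessian of f at 0 is [[0, 0, 0], [0, 0, 0], [0, 0, 2]] with rank 1, so corank 2. A Groebner basis of the Jacobian ideal J(f) in C{u,v,w} is {v^3, u^2 - v^2/13, u*v + 4*v^2/13, w}; counting standard monomials gives mu = 4. Corank 2; j^3 = (2*u + v)*(29*u^2 + 24*u*v + 5*v^2) splits into three distinct lines over C (the quadratic factor has nonzero discriminant), so D_4.

Type D_{4}, Milnor number mu = 4.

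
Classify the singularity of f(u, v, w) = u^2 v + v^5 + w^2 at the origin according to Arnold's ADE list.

The Hessian of f at 0 has rank 1. Corank 2; j^3 = u^2*v has shape L^2 M (L != M), so D-series; mu = 6 gives D_6.

D6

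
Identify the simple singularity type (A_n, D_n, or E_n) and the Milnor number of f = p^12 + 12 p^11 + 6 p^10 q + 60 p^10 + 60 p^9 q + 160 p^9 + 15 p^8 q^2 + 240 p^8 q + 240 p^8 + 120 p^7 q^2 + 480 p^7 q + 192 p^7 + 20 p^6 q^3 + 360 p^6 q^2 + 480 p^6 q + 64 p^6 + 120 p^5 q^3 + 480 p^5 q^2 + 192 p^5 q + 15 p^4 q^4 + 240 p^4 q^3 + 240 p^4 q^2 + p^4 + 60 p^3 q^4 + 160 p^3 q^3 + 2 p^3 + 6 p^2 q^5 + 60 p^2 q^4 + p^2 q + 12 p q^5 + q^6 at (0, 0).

The Hessian of f at 0 has rank 0. Corank 2; j^3 = p^2*(2*p + q) has shape L^2 M (L != M), so D-series; mu = 7 gives D_7.

Type D_7, Milnor number mu = 7.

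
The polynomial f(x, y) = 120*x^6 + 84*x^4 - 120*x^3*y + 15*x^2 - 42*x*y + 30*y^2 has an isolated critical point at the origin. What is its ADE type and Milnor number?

Type A1, Milnor number mu = 1.

The Hessian of f at 0 has rank 2. Corank 0: nondegenerate Morse point, so A_1.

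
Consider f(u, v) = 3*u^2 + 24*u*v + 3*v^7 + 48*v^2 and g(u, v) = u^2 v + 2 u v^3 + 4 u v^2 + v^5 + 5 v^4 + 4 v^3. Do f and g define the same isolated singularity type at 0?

The Hessian of f at 0 has rank 1. Corank 1: A-series; mu = 6 gives A_6. The Hessian of g at 0 has rank 0. Corank 2; j^3 = v*(u + 2*v)^2 has shape L^2 M (L != M), so D-series; mu = 5 gives D_5. f is A_6 but g is D_5, hence not right-equivalent.

No.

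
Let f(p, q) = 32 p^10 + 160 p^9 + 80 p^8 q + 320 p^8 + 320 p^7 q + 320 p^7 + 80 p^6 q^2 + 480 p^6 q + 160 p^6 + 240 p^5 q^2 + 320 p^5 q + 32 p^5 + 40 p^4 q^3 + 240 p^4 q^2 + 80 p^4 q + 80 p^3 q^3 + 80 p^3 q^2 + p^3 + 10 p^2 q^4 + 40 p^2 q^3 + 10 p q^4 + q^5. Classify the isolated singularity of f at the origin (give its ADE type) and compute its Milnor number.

The Hessian of f at 0 has rank 0. Corank 2; j^3 = p^3 is a perfect cube, so E-series; the 5-jet and mu = 8 give E_8.

Type E8, Milnor number mu = 8.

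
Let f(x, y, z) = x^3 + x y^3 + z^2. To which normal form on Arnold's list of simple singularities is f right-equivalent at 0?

E7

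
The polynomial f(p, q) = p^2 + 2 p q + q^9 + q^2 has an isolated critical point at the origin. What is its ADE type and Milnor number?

Type A_8, Milnor number mu = 8.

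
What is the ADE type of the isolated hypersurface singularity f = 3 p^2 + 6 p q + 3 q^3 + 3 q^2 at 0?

A2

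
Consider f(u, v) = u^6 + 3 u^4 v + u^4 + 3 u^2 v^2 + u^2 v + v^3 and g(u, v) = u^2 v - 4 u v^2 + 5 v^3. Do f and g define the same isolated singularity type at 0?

The Hessian of f at 0 is [[0, 0], [0, 0]] with rank 0, so corank 2. A Groebner basis of the Jacobian ideal J(f) in C{u,v} is {v^3, u^2 + 3*v^2, u*v}; counting standard monomials gives mu = 4. Corank 2; j^3 = v*(u^2 + v^2) splits into three distinct lines over C (the quadratic factor has nonzero discriminant), so D_4. The Hessian of g at 0 is [[0, 0], [0, 0]] with rank 0, so corank 2. A Groebner basis of the Jacobian ideal J(g) in C{u,v} is {v^3, u^2 - v^2, u*v - 2*v^2}; counting standard monomials gives mu = 4. Corank 2; j^3 = v*(u^2 - 4*u*v + 5*v^2) splits into three distinct lines over C (the quadratic factor has nonzero discriminant), so D_4. Both have type D_4, hence right-equivalent.

Yes.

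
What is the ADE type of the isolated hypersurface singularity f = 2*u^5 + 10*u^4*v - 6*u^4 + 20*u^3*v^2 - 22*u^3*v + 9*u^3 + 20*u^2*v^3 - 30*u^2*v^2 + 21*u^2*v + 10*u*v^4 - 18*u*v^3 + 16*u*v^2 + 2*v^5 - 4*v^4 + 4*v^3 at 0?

D_6

The Hessian of f at 0 is [[0, 0], [0, 0]] with rank 0, so corank 2. A Groebner basis of the Jacobian ideal J(f) in C{u,v} is {u^3 + 51*u^2 + 76*u*v + 28*v^2, u^2*v - 72*u^2 - 108*u*v - 40*v^2, 405*u^2/4 + u*v^2 + 153*u*v + 57*v^2, -567*u^2/4 - 216*u*v + v^3 - 81*v^2}; counting standard monomials gives mu = 6. Corank 2; j^3 = (u + v)*(3*u + 2*v)^2 has shape L^2 M (L != M), so D-series; mu = 6 gives D_6.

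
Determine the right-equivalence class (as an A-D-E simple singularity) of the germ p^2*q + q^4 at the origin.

D_{5}

The Hessian of f at 0 has rank 0. Corank 2; j^3 = p^2*q has shape L^2 M (L != M), so D-series; mu = 5 gives D_5.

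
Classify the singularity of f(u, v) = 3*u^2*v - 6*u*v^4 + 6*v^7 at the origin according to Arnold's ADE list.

The Hessian of f at 0 has rank 0. Corank 2; j^3 = 3*u^2*v has shape L^2 M (L != M), so D-series; mu = 8 gives D_8.

D_{8}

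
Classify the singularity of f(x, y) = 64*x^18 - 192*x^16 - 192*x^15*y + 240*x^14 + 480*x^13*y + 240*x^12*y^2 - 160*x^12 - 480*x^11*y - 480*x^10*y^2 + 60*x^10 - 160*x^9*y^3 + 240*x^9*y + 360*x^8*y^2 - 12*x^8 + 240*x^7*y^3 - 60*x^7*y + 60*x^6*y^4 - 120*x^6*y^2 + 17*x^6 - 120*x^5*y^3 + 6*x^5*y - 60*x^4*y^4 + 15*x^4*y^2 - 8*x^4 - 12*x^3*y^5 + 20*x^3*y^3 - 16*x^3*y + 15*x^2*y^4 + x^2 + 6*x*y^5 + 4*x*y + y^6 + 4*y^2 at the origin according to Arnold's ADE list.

The Hessian of f at 0 has rank 1. Corank 1: A-series; mu = 5 gives A_5.

A5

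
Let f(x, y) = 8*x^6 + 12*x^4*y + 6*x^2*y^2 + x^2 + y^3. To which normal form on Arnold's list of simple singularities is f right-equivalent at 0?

A2

The Hessian of f at 0 is [[2, 0], [0, 0]] with rank 1, so corank 1. A Groebner basis of the Jacobian ideal J(f) in C{x,y} is {y^2, x}; counting standard monomials gives mu = 2. Corank 1: A-series; mu = 2 gives A_2.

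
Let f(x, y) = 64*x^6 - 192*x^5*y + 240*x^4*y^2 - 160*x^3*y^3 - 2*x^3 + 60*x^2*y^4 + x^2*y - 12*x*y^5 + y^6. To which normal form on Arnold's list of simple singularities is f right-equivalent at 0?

D7

The Hessian of f at 0 is [[0, 0], [0, 0]] with rank 0, so corank 2. A Groebner basis of the Jacobian ideal J(f) in C{x,y} is {x*y/12 + y^5, x*y^2, x^2 - x*y/2}; counting standard monomials gives mu = 7. Corank 2; j^3 = -x^2*(2*x - y) has shape L^2 M (L != M), so D-series; mu = 7 gives D_7.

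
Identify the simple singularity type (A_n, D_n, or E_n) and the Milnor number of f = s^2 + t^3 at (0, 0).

Type A_{2}, Milnor number mu = 2.

The Hessian of f at 0 has rank 1. Corank 1: A-series; mu = 2 gives A_2.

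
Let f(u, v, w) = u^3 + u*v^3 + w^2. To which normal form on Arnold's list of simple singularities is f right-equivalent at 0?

E_7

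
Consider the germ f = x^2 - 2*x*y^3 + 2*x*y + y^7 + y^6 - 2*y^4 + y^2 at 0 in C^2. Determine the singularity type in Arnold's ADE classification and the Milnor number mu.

Type A6, Milnor number mu = 6.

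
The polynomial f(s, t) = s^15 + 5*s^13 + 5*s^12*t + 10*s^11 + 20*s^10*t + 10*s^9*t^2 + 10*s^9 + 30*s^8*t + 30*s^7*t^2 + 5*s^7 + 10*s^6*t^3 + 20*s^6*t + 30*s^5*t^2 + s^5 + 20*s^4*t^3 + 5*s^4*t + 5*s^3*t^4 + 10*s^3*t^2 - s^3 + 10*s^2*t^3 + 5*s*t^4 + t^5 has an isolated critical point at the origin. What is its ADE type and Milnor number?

Type E8, Milnor number mu = 8.

The Hessian of f at 0 has rank 0. Corank 2; j^3 = -s^3 is a perfect cube, so E-series; the 5-jet and mu = 8 give E_8.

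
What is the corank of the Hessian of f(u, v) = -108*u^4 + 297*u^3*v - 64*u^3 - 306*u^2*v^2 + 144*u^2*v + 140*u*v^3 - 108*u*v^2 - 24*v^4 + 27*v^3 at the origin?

The Hessian at 0 is [[0, 0], [0, 0]] of rank 0; hence corank 2.

2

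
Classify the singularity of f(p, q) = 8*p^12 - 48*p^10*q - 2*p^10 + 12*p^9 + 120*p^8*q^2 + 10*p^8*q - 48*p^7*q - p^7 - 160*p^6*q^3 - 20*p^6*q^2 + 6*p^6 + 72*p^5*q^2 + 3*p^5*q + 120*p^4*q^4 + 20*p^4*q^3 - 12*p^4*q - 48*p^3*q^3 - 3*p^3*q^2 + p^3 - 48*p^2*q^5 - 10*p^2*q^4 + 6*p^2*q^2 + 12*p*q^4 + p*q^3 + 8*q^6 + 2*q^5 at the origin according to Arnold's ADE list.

E_7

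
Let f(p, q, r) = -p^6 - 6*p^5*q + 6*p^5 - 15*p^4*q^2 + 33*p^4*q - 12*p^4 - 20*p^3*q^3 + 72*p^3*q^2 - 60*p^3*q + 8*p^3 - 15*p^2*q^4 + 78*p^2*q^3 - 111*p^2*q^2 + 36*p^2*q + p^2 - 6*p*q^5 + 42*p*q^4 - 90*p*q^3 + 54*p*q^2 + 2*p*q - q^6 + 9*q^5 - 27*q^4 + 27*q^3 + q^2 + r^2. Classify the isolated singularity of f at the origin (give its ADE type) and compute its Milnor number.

Type A_2, Milnor number mu = 2.

The Hessian of f at 0 has rank 2. Corank 1: A-series; mu = 2 gives A_2.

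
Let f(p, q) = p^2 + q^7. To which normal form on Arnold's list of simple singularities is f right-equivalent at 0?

A_{6}

The Hessian of f at 0 is [[2, 0], [0, 0]] with rank 1, so corank 1. A Groebner basis of the Jacobian ideal J(f) in C{p,q} is {q^6, p}; counting standard monomials gives mu = 6. Corank 1: A-series; mu = 6 gives A_6.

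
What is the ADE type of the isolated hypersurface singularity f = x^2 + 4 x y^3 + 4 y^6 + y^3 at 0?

The Hessian of f at 0 is [[2, 0], [0, 0]] with rank 1, so corank 1. A Groebner basis of the Jacobian ideal J(f) in C{x,y} is {y^2, x}; counting standard monomials gives mu = 2. Corank 1: A-series; mu = 2 gives A_2.

A2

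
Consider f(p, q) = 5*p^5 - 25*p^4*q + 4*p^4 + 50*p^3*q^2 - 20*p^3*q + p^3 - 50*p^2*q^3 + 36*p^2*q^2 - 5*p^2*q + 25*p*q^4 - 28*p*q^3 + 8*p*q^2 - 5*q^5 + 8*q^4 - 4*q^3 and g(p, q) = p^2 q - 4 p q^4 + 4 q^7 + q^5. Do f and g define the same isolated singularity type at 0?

The Hessian of f at 0 is [[0, 0], [0, 0]] with rank 0, so corank 2. A Groebner basis of the Jacobian ideal J(f) in C{p,q} is {p^3 + 28*p^2 - 108*p*q + 104*q^2, p^2*q + 18*p^2 - 70*p*q + 68*q^2, 11*p^2 + p*q^2 - 43*p*q + 42*q^2, 13*p^2/2 - 51*p*q/2 + q^3 + 25*q^2}; counting standard monomials gives mu = 6. Corank 2; j^3 = (p - 2*q)^2*(p - q) has shape L^2 M (L != M), so D-series; mu = 6 gives D_6. The Hessian of g at 0 is [[0, 0], [0, 0]] with rank 0, so corank 2. A Groebner basis of the Jacobian ideal J(g) in C{p,q} is {-p*q/2 + q^4, p*q^2, p^2 + 5*p*q/2}; counting standard monomials gives mu = 6. Corank 2; j^3 = p^2*q has shape L^2 M (L != M), so D-series; mu = 6 gives D_6. Both have type D_6, hence right-equivalent.

Yes.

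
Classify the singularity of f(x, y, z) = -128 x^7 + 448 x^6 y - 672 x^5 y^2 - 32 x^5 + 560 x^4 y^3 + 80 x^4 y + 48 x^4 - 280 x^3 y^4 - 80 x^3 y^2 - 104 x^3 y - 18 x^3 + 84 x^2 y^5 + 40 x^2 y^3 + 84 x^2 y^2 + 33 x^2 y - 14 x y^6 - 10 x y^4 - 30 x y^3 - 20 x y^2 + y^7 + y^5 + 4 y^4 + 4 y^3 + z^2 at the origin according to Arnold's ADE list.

The Hessian of f at 0 has rank 1. Corank 2; j^3 = -(2*x - y)*(3*x - 2*y)^2 has shape L^2 M (L != M), so D-series; mu = 8 gives D_8.

D_8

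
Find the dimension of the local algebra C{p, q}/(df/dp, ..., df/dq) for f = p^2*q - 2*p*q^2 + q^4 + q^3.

5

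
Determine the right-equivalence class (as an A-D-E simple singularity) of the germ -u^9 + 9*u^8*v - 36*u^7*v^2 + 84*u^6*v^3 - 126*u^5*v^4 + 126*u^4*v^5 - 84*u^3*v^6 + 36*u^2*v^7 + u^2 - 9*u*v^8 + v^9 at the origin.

A8

The Hessian of f at 0 has rank 1. Corank 1: A-series; mu = 8 gives A_8.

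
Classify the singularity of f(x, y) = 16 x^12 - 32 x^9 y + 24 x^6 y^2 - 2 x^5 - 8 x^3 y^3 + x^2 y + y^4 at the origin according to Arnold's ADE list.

D5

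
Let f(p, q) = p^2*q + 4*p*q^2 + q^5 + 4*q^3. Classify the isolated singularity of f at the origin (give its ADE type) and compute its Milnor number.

Type D_{6}, Milnor number mu = 6.

The Hessian of f at 0 has rank 0. Corank 2; j^3 = q*(p + 2*q)^2 has shape L^2 M (L != M), so D-series; mu = 6 gives D_6.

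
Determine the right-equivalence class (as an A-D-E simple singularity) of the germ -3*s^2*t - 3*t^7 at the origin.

D_8

The Hessian of f at 0 has rank 0. Corank 2; j^3 = -3*s^2*t has shape L^2 M (L != M), so D-series; mu = 8 gives D_8.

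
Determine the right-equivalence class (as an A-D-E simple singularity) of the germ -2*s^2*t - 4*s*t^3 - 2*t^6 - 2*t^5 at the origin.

D7

The Hessian of f at 0 is [[0, 0], [0, 0]] with rank 0, so corank 2. A Groebner basis of the Jacobian ideal J(f) in C{s,t} is {s^3, s^2*t + s^2/6 + s*t^2/6, s*t + t^3}; counting standard monomials gives mu = 7. Corank 2; j^3 = -2*s^2*t has shape L^2 M (L != M), so D-series; mu = 7 gives D_7.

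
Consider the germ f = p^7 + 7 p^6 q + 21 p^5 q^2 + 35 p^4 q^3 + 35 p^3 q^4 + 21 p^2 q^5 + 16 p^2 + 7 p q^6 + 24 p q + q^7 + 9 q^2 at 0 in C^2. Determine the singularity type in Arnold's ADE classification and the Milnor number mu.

Type A6, Milnor number mu = 6.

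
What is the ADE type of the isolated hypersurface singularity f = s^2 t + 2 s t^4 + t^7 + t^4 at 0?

D5

The Hessian of f at 0 is [[0, 0], [0, 0]] with rank 0, so corank 2. A Groebner basis of the Jacobian ideal J(f) in C{s,t} is {s^3, s^2/4 + t^3, s*t}; counting standard monomials gives mu = 5. Corank 2; j^3 = s^2*t has shape L^2 M (L != M), so D-series; mu = 5 gives D_5.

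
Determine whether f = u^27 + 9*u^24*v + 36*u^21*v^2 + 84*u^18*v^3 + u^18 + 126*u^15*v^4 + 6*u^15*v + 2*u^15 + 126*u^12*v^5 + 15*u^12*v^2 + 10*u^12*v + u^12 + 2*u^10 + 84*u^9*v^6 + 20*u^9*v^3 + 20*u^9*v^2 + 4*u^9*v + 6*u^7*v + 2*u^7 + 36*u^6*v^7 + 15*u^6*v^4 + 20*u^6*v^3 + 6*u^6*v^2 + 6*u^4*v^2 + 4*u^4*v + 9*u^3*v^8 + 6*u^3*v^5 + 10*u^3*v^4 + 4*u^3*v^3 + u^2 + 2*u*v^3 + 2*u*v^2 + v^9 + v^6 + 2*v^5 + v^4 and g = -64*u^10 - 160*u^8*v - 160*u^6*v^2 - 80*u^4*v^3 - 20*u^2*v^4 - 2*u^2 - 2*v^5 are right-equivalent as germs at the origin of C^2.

No.

The Hessian of f at 0 is [[2, 0], [0, 0]] with rank 1, so corank 1. A Groebner basis of the Jacobian ideal J(f) in C{u,v} is {u^2 + u*v^3 + u*v^2, u*v + v^4 + v^3, u^3 + u^2 + 2*u*v^2 - u*v + 3*u/2 + v^3/2 + 3*v^2/2, u^2*v - 2*u^2 - 3*u*v^2 + u*v - u/2 + v^3/2 - v^2/2}; counting standard monomials gives mu = 8. Corank 1: A-series; mu = 8 gives A_8. The Hessian of g at 0 is [[-4, 0], [0, 0]] with rank 1, so corank 1. A Groebner basis of the Jacobian ideal J(g) in C{u,v} is {v^4, u}; counting standard monomials gives mu = 4. Corank 1: A-series; mu = 4 gives A_4. f is A_8 but g is A_4, hence not right-equivalent.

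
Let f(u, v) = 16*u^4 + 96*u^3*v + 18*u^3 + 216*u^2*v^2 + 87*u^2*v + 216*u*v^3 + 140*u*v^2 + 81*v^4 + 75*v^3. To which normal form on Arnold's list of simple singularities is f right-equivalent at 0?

The Hessian of f at 0 is [[0, 0], [0, 0]] with rank 0, so corank 2. A Groebner basis of the Jacobian ideal J(f) in C{u,v} is {u*v^2 + 135*u*v/8 + 225*v^2/8, -81*u*v/8 + v^3 - 135*v^2/8, u^2 + 19*u*v/6 + 5*v^2/2}; counting standard monomials gives mu = 5. Corank 2; j^3 = (2*u + 3*v)*(3*u + 5*v)^2 has shape L^2 M (L != M), so D-series; mu = 5 gives D_5.

D_5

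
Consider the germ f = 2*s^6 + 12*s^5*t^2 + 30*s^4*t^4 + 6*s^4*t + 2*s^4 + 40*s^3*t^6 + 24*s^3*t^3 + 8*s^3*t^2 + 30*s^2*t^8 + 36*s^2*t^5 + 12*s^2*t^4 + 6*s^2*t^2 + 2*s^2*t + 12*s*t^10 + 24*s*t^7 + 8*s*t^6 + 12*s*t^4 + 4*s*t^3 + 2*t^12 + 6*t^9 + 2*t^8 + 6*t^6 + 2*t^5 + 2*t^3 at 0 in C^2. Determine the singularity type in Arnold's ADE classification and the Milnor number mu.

Type D_4, Milnor number mu = 4.

The Hessian of f at 0 has rank 0. Corank 2; j^3 = 2*t*(s^2 + t^2) splits into three distinct lines over C (the quadratic factor has nonzero discriminant), so D_4.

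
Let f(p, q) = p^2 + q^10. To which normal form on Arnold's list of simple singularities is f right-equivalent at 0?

The Hessian of f at 0 has rank 1. Corank 1: A-series; mu = 9 gives A_9.

A9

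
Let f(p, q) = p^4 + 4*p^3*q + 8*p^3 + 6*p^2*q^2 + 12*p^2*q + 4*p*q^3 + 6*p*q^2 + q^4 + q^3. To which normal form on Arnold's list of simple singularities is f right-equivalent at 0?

The Hessian of f at 0 has rank 0. Corank 2; j^3 = (2*p + q)^3 is a perfect cube, so E-series; the 4-jet and mu = 6 give E_6.

E6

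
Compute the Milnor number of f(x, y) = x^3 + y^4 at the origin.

6

The Hessian of f at 0 has rank 0. Corank 2; j^3 = x^3 is a perfect cube, so E-series; the 4-jet and mu = 6 give E_6.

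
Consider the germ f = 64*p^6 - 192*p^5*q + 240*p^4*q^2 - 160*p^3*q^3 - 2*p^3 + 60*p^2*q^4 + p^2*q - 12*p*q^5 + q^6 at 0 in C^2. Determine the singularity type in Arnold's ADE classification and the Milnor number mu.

The Hessian of f at 0 is [[0, 0], [0, 0]] with rank 0, so corank 2. A Groebner basis of the Jacobian ideal J(f) in C{p,q} is {p*q/12 + q^5, p*q^2, p^2 - p*q/2}; counting standard monomials gives mu = 7. Corank 2; j^3 = -p^2*(2*p - q) has shape L^2 M (L != M), so D-series; mu = 7 gives D_7.

Type D_{7}, Milnor number mu = 7.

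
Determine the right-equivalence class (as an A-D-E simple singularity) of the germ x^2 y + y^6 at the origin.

D_{7}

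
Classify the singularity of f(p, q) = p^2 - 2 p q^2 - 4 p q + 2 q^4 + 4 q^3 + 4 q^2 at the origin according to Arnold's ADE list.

A3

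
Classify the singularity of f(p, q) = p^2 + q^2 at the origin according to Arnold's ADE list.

The Hessian of f at 0 has rank 2. Corank 0: nondegenerate Morse point, so A_1.

A_{1}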